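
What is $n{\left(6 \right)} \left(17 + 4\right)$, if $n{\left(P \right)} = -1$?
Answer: $-21$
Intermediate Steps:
$n{\left(6 \right)} \left(17 + 4\right) = - (17 + 4) = \left(-1\right) 21 = -21$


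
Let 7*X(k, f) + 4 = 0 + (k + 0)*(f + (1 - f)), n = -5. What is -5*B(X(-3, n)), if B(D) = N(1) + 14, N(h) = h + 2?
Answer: -85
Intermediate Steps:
N(h) = 2 + h
X(k, f) = -4/7 + k/7 (X(k, f) = -4/7 + (0 + (k + 0)*(f + (1 - f)))/7 = -4/7 + (0 + k*1)/7 = -4/7 + (0 + k)/7 = -4/7 + k/7)
B(D) = 17 (B(D) = (2 + 1) + 14 = 3 + 14 = 17)
-5*B(X(-3, n)) = -5*17 = -1*85 = -85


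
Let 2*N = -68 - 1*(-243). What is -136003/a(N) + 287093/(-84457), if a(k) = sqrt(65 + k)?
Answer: -287093/84457 - 136003*sqrt(610)/305 ≈ -11017.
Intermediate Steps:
N = 175/2 (N = (-68 - 1*(-243))/2 = (-68 + 243)/2 = (1/2)*175 = 175/2 ≈ 87.500)
-136003/a(N) + 287093/(-84457) = -136003/sqrt(65 + 175/2) + 287093/(-84457) = -136003*sqrt(610)/305 + 287093*(-1/84457) = -136003*sqrt(610)/305 - 287093/84457 = -287093/84457 - 136003*sqrt(610)/305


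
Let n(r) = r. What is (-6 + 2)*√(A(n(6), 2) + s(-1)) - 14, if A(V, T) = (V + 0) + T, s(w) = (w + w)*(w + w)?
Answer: -14 - 8*√3 ≈ -27.856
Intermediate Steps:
s(w) = 4*w² (s(w) = (2*w)*(2*w) = 4*w²)
A(V, T) = T + V (A(V, T) = V + T = T + V)
(-6 + 2)*√(A(n(6), 2) + s(-1)) - 14 = (-6 + 2)*√((2 + 6) + 4*(-1)²) - 14 = -4*√(8 + 4*1) - 14 = -4*√(8 + 4) - 14 = -8*√3 - 14 = -14 - 8*√3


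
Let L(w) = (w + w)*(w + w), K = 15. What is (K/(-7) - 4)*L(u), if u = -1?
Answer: -172/7 ≈ -24.571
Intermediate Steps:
L(w) = 4*w² (L(w) = (2*w)*(2*w) = 4*w²)
(K/(-7) - 4)*L(u) = (15/(-7) - 4)*(4*(-1)²) = (15*(-⅐) - 4)*(4*1) = (-15/7 - 4)*4 = -43/7*4 = -172/7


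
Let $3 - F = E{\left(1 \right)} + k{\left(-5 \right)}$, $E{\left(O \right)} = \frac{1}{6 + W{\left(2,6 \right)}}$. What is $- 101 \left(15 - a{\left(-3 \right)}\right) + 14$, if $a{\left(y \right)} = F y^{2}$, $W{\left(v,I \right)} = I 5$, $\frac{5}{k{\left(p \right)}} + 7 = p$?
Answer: $\frac{3159}{2} \approx 1579.5$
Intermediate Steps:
$k{\left(p \right)} = \frac{5}{-7 + p}$
$W{\left(v,I \right)} = 5 I$
$E{\left(O \right)} = \frac{1}{36}$ ($E{\left(O \right)} = \frac{1}{6 + 5 \cdot 6} = \frac{1}{6 + 30} = \frac{1}{36}$)
$F = \frac{61}{18}$ ($F = 3 - \left(\frac{1}{36} + \frac{5}{-7 - 5}\right) = 3 - \left(\frac{1}{36} + \frac{5}{-12}\right) = 3 - \left(\frac{1}{36} + 5 \left(- \frac{1}{12}\right)\right) = 3 - \left(\frac{1}{36} - \frac{5}{12}\right) = 3 - - \frac{7}{18} = 3 + \frac{7}{18} = \frac{61}{18} \approx 3.3889$)
$a{\left(y \right)} = \frac{61 y^{2}}{18}$
$- 101 \left(15 - a{\left(-3 \right)}\right) + 14 = - 101 \left(15 - \frac{61 \left(-3\right)^{2}}{18}\right) + 14 = - 101 \left(15 - \frac{61}{18} \cdot 9\right) + 14 = - 101 \left(15 - \frac{61}{2}\right) + 14 = \left(-101\right) \left(- \frac{31}{2}\right) + 14 = \frac{3131}{2} + 14 = \frac{3159}{2}$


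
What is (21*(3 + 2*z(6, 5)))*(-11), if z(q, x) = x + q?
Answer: -5775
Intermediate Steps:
z(q, x) = q + x
(21*(3 + 2*z(6, 5)))*(-11) = (21*(3 + 2*(6 + 5)))*(-11) = (21*(3 + 2*11))*(-11) = (21*(3 + 22))*(-11) = (21*25)*(-11) = 525*(-11) = -5775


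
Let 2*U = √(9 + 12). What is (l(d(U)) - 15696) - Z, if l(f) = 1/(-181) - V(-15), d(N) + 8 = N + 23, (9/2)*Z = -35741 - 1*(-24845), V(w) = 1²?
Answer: -7208690/543 ≈ -13276.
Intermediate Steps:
V(w) = 1
U = √21/2 (U = √(9 + 12)/2 = √21/2 ≈ 2.2913)
Z = -7264/3 (Z = 2*(-35741 - 1*(-24845))/9 = 2*(-35741 + 24845)/9 = (2/9)*(-10896) = -7264/3 ≈ -2421.3)
d(N) = 15 + N (d(N) = -8 + (N + 23) = -8 + (23 + N) = 15 + N)
l(f) = -182/181 (l(f) = 1/(-181) - 1*1 = -1/181 - 1 = -182/181)
(l(d(U)) - 15696) - Z = (-182/181 - 15696) - 1*(-7264/3) = -2841158/181 + 7264/3 = -7208690/543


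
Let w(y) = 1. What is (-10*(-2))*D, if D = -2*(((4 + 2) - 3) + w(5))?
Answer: -160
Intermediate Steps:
D = -8 (D = -2*(((4 + 2) - 3) + 1) = -2*((6 - 3) + 1) = -2*(3 + 1) = -2*4 = -8)
(-10*(-2))*D = -10*(-2)*(-8) = 20*(-8) = -160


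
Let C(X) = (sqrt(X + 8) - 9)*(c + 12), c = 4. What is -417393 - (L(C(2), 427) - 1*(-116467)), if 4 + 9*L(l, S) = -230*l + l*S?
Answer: -4776368/9 - 3152*sqrt(10)/9 ≈ -5.3182e+5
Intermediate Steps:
C(X) = -144 + 16*sqrt(8 + X) (C(X) = (sqrt(X + 8) - 9)*(4 + 12) = (sqrt(8 + X) - 9)*16 = (-9 + sqrt(8 + X))*16 = -144 + 16*sqrt(8 + X))
L(l, S) = -4/9 - 230*l/9 + S*l/9 (L(l, S) = -4/9 + (-230*l + l*S)/9 = -4/9 + (-230*l + S*l)/9 = -4/9 + (-230*l/9 + S*l/9) = -4/9 - 230*l/9 + S*l/9)
-417393 - (L(C(2), 427) - 1*(-116467)) = -417393 - ((-4/9 - 230*(-144 + 16*sqrt(8 + 2))/9 + (1/9)*427*(-144 + 16*sqrt(8 + 2))) - 1*(-116467)) = -417393 - ((-4/9 - 230*(-144 + 16*sqrt(10))/9 + (1/9)*427*(-144 + 16*sqrt(10))) + 116467) = -417393 - ((-4/9 + (3680 - 3680*sqrt(10)/9) + (-6832 + 6832*sqrt(10)/9)) + 116467) = -417393 - ((-28372/9 + 3152*sqrt(10)/9) + 116467) = -417393 - (1019831/9 + 3152*sqrt(10)/9) = -417393 + (-1019831/9 - 3152*sqrt(10)/9) = -4776368/9 - 3152*sqrt(10)/9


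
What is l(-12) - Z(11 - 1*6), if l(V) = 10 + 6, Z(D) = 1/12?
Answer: 191/12 ≈ 15.917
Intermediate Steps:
Z(D) = 1/12
l(V) = 16
l(-12) - Z(11 - 1*6) = 16 - 1*1/12 = 16 - 1/12 = 191/12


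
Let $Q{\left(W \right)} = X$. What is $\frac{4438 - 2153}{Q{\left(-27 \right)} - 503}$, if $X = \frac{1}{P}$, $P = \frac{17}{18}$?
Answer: $- \frac{38845}{8533} \approx -4.5523$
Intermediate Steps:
$P = \frac{17}{18}$ ($P = 17 \cdot \frac{1}{18} = \frac{17}{18} \approx 0.94444$)
$X = \frac{18}{17}$ ($X = \frac{1}{\frac{17}{18}} = \frac{18}{17} \approx 1.0588$)
$Q{\left(W \right)} = \frac{18}{17}$
$\frac{4438 - 2153}{Q{\left(-27 \right)} - 503} = \frac{4438 - 2153}{\frac{18}{17} - 503} = \frac{4438 - 2153}{- \frac{8533}{17}} = 2285 \left(- \frac{17}{8533}\right) = - \frac{38845}{8533}$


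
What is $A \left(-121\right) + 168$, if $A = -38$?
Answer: $4766$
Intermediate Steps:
$A \left(-121\right) + 168 = \left(-38\right) \left(-121\right) + 168 = 4598 + 168 = 4766$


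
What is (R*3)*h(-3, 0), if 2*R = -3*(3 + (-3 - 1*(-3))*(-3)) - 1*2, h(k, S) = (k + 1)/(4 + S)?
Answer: 33/4 ≈ 8.2500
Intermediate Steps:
h(k, S) = (1 + k)/(4 + S)
R = -11/2 (R = (-3*(3 + (-3 - 1*(-3))*(-3)) - 1*2)/2 = (-3*(3 + (-3 + 3)*(-3)) - 2)/2 = (-3*(3 + 0*(-3)) - 2)/2 = (-3*(3 + 0) - 2)/2 = (-3*3 - 2)/2 = (-9 - 2)/2 = (½)*(-11) = -11/2 ≈ -5.5000)
(R*3)*h(-3, 0) = (-11/2*3)*((1 - 3)/(4 + 0)) = -33*(-2)/(2*4) = -33*(-2)/8 = -33/2*(-½) = 33/4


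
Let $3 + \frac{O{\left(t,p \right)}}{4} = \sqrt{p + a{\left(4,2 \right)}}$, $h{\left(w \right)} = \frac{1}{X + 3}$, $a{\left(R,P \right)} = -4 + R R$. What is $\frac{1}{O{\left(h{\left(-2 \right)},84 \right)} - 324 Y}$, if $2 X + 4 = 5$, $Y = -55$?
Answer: $\frac{371}{6606736} - \frac{\sqrt{6}}{19820208} \approx 5.6031 \cdot 10^{-5}$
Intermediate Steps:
$X = \frac{1}{2}$ ($X = -2 + \frac{1}{2} \cdot 5 = -2 + \frac{5}{2} = \frac{1}{2} \approx 0.5$)
$a{\left(R,P \right)} = -4 + R^{2}$
$h{\left(w \right)} = \frac{2}{7}$ ($h{\left(w \right)} = \frac{1}{\frac{1}{2} + 3} = \frac{1}{\frac{7}{2}} = \frac{2}{7}$)
$O{\left(t,p \right)} = -12 + 4 \sqrt{12 + p}$ ($O{\left(t,p \right)} = -12 + 4 \sqrt{p - \left(4 - 4^{2}\right)} = -12 + 4 \sqrt{p + \left(-4 + 16\right)} = -12 + 4 \sqrt{p + 12} = -12 + 4 \sqrt{12 + p}$)
$\frac{1}{O{\left(h{\left(-2 \right)},84 \right)} - 324 Y} = \frac{1}{\left(-12 + 4 \sqrt{12 + 84}\right) - -17820} = \frac{1}{\left(-12 + 4 \sqrt{96}\right) + 17820} = \frac{1}{\left(-12 + 4 \cdot 4 \sqrt{6}\right) + 17820} = \frac{1}{\left(-12 + 16 \sqrt{6}\right) + 17820} = \frac{1}{17808 + 16 \sqrt{6}}$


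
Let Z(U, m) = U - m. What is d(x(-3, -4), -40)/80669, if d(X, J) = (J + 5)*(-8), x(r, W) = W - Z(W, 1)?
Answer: 280/80669 ≈ 0.0034710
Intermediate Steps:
x(r, W) = 1 (x(r, W) = W - (W - 1*1) = W - (W - 1) = W - (-1 + W) = W + (1 - W) = 1)
d(X, J) = -40 - 8*J (d(X, J) = (5 + J)*(-8) = -40 - 8*J)
d(x(-3, -4), -40)/80669 = (-40 - 8*(-40))/80669 = (-40 + 320)*(1/80669) = 280*(1/80669) = 280/80669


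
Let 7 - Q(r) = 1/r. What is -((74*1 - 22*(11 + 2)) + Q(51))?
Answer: 10456/51 ≈ 205.02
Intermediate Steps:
Q(r) = 7 - 1/r
-((74*1 - 22*(11 + 2)) + Q(51)) = -((74*1 - 22*(11 + 2)) + (7 - 1/51)) = -((74 - 22*13) + (7 - 1*1/51)) = -((74 - 286) + (7 - 1/51)) = -(-212 + 356/51) = -1*(-10456/51) = 10456/51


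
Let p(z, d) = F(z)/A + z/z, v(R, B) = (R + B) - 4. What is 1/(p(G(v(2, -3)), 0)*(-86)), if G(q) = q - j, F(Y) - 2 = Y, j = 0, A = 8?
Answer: -4/215 ≈ -0.018605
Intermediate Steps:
F(Y) = 2 + Y
v(R, B) = -4 + B + R (v(R, B) = (B + R) - 4 = -4 + B + R)
G(q) = q (G(q) = q - 1*0 = q + 0 = q)
p(z, d) = 5/4 + z/8 (p(z, d) = (2 + z)/8 + z/z = (2 + z)*(1/8) + 1 = (1/4 + z/8) + 1 = 5/4 + z/8)
1/(p(G(v(2, -3)), 0)*(-86)) = 1/((5/4 + (-4 - 3 + 2)/8)*(-86)) = 1/((5/4 + (1/8)*(-5))*(-86)) = 1/((5/4 - 5/8)*(-86)) = 1/((5/8)*(-86)) = 1/(-215/4) = -4/215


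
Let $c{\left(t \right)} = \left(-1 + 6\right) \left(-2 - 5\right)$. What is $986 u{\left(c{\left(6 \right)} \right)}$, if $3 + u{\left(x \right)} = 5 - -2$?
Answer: $3944$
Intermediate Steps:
$c{\left(t \right)} = -35$ ($c{\left(t \right)} = 5 \left(-7\right) = -35$)
$u{\left(x \right)} = 4$ ($u{\left(x \right)} = -3 + \left(5 - -2\right) = -3 + \left(5 + 2\right) = -3 + 7 = 4$)
$986 u{\left(c{\left(6 \right)} \right)} = 986 \cdot 4 = 3944$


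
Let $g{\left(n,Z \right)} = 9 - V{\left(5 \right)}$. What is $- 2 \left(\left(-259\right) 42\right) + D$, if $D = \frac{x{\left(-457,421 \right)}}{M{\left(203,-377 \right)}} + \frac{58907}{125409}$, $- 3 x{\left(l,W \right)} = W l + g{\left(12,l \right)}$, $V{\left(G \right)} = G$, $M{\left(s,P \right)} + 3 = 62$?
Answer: $\frac{169021574128}{7399131} \approx 22843.0$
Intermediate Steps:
$M{\left(s,P \right)} = 59$ ($M{\left(s,P \right)} = -3 + 62 = 59$)
$g{\left(n,Z \right)} = 4$ ($g{\left(n,Z \right)} = 9 - 5 = 4$)
$x{\left(l,W \right)} = - \frac{4}{3} - \frac{W l}{3}$ ($x{\left(l,W \right)} = - \frac{W l + 4}{3} = - \frac{4 + W l}{3} = - \frac{4}{3} - \frac{W l}{3}$)
$D = \frac{8046080092}{7399131}$ ($D = \frac{- \frac{4}{3} - \frac{421}{3} \left(-457\right)}{59} + \frac{58907}{125409} = \left(- \frac{4}{3} + \frac{192397}{3}\right) \frac{1}{59} + 58907 \cdot \frac{1}{125409} = 64131 \cdot \frac{1}{59} + \frac{58907}{125409} = \frac{64131}{59} + \frac{58907}{125409} = \frac{8046080092}{7399131} \approx 1087.4$)
$- 2 \left(\left(-259\right) 42\right) + D = - 2 \left(\left(-259\right) 42\right) + \frac{8046080092}{7399131} = \left(-2\right) \left(-10878\right) + \frac{8046080092}{7399131} = 21756 + \frac{8046080092}{7399131} = \frac{169021574128}{7399131}$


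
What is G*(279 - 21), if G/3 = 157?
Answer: 121518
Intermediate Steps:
G = 471 (G = 3*157 = 471)
G*(279 - 21) = 471*(279 - 21) = 471*258 = 121518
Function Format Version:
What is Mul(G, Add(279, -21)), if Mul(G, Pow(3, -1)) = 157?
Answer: 121518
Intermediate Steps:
G = 471 (G = Mul(3, 157) = 471)
Mul(G, Add(279, -21)) = Mul(471, Add(279, -21)) = Mul(471, 258) = 121518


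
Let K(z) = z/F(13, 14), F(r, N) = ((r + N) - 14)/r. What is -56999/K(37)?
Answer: -56999/37 ≈ -1540.5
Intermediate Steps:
F(r, N) = (-14 + N + r)/r (F(r, N) = ((N + r) - 14)/r = (-14 + N + r)/r)
K(z) = z (K(z) = z/(((-14 + 14 + 13)/13)) = z/(((1/13)*13)) = z/1 = z*1 = z)
-56999/K(37) = -56999/37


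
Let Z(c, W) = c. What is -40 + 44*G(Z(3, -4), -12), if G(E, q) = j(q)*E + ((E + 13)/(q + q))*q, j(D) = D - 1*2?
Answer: -1536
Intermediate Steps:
j(D) = -2 + D (j(D) = D - 2 = -2 + D)
G(E, q) = 13/2 + E/2 + E*(-2 + q) (G(E, q) = (-2 + q)*E + ((E + 13)/(q + q))*q = E*(-2 + q) + ((13 + E)/((2*q)))*q = E*(-2 + q) + ((13 + E)*(1/(2*q)))*q = E*(-2 + q) + ((13 + E)/(2*q))*q = E*(-2 + q) + (13/2 + E/2) = 13/2 + E/2 + E*(-2 + q))
-40 + 44*G(Z(3, -4), -12) = -40 + 44*(13/2 + (1/2)*3 + 3*(-2 - 12)) = -40 + 44*(13/2 + 3/2 + 3*(-14)) = -40 + 44*(13/2 + 3/2 - 42) = -40 + 44*(-34) = -40 - 1496 = -1536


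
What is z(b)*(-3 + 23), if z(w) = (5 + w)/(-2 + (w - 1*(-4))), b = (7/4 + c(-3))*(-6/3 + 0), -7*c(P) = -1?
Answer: -68/5 ≈ -13.600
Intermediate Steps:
c(P) = ⅐ (c(P) = -⅐*(-1) = ⅐)
b = -53/14 (b = (7/4 + ⅐)*(-6/3 + 0) = (7*(¼) + ⅐)*(-6*⅓ + 0) = (7/4 + ⅐)*(-2 + 0) = (53/28)*(-2) = -53/14 ≈ -3.7857)
z(w) = (5 + w)/(2 + w) (z(w) = (5 + w)/(-2 + (w + 4)) = (5 + w)/(-2 + (4 + w)) = (5 + w)/(2 + w))
z(b)*(-3 + 23) = ((5 - 53/14)/(2 - 53/14))*(-3 + 23) = ((17/14)/(-25/14))*20 = -14/25*17/14*20 = -17/25*20 = -68/5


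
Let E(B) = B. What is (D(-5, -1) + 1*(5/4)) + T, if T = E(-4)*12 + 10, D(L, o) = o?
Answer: -151/4 ≈ -37.750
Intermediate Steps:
T = -38 (T = -4*12 + 10 = -48 + 10 = -38)
(D(-5, -1) + 1*(5/4)) + T = (-1 + 1*(5/4)) - 38 = (-1 + 5/4) - 38 = ¼ - 38 = -151/4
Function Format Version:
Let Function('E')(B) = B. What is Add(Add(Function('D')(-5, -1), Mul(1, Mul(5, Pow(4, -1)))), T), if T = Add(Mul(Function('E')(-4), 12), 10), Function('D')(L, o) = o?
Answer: Rational(-151, 4) ≈ -37.750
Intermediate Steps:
T = -38 (T = Add(Mul(-4, 12), 10) = Add(-48, 10) = -38)
Add(Add(Function('D')(-5, -1), Mul(1, Mul(5, Pow(4, -1)))), T) = Add(Add(-1, Mul(1, Mul(5, Pow(4, -1)))), -38) = Add(Add(-1, Mul(1, Mul(5, Rational(1, 4)))), -38) = Add(Add(-1, Mul(1, Rational(5, 4))), -38) = Add(Add(-1, Rational(5, 4)), -38) = Add(Rational(1, 4), -38) = Rational(-151, 4)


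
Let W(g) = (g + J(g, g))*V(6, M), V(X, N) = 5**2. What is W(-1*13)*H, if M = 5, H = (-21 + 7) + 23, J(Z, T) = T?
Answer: -5850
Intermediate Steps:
H = 9 (H = -14 + 23 = 9)
V(X, N) = 25
W(g) = 50*g (W(g) = (g + g)*25 = (2*g)*25 = 50*g)
W(-1*13)*H = (50*(-1*13))*9 = (50*(-13))*9 = -650*9 = -5850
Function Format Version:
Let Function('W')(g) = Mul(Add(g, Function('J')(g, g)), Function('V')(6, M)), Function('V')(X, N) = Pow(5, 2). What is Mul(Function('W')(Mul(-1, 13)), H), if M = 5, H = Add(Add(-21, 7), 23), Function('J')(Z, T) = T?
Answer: -5850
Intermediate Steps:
H = 9 (H = Add(-14, 23) = 9)
Function('V')(X, N) = 25
Function('W')(g) = Mul(50, g) (Function('W')(g) = Mul(Add(g, g), 25) = Mul(Mul(2, g), 25) = Mul(50, g))
Mul(Function('W')(Mul(-1, 13)), H) = Mul(Mul(50, Mul(-1, 13)), 9) = Mul(Mul(50, -13), 9) = Mul(-650, 9) = -5850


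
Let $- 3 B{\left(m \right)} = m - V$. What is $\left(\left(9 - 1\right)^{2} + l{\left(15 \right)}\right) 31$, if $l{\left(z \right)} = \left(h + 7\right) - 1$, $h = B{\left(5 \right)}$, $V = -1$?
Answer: $2108$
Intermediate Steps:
$B{\left(m \right)} = - \frac{1}{3} - \frac{m}{3}$ ($B{\left(m \right)} = - \frac{m - -1}{3} = - \frac{m + 1}{3} = - \frac{1 + m}{3} = - \frac{1}{3} - \frac{m}{3}$)
$h = -2$ ($h = - \frac{1}{3} - \frac{5}{3} = -2$)
$l{\left(z \right)} = 4$ ($l{\left(z \right)} = \left(-2 + 7\right) - 1 = 5 - 1 = 4$)
$\left(\left(9 - 1\right)^{2} + l{\left(15 \right)}\right) 31 = \left(\left(9 - 1\right)^{2} + 4\right) 31 = \left(8^{2} + 4\right) 31 = \left(64 + 4\right) 31 = 68 \cdot 31 = 2108$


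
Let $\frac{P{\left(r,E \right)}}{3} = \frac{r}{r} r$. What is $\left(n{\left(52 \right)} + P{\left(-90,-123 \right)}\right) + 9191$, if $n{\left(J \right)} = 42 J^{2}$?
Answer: $122489$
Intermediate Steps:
$P{\left(r,E \right)} = 3 r$ ($P{\left(r,E \right)} = 3 \frac{r}{r} r = 3 \cdot 1 r = 3 r$)
$\left(n{\left(52 \right)} + P{\left(-90,-123 \right)}\right) + 9191 = \left(42 \cdot 52^{2} + 3 \left(-90\right)\right) + 9191 = \left(42 \cdot 2704 - 270\right) + 9191 = \left(113568 - 270\right) + 9191 = 113298 + 9191 = 122489$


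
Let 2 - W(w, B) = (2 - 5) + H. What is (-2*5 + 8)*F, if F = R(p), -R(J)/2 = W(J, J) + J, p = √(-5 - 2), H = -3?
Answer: 32 + 4*I*√7 ≈ 32.0 + 10.583*I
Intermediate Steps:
p = I*√7 (p = √(-7) = I*√7 ≈ 2.6458*I)
W(w, B) = 8 (W(w, B) = 2 - ((2 - 5) - 3) = 2 - (-3 - 3) = 2 - 1*(-6) = 2 + 6 = 8)
R(J) = -16 - 2*J (R(J) = -2*(8 + J) = -16 - 2*J)
F = -16 - 2*I*√7 ≈ -16.0 - 5.2915*I
(-2*5 + 8)*F = (-2*5 + 8)*(-16 - 2*I*√7) = (-10 + 8)*(-16 - 2*I*√7) = -2*(-16 - 2*I*√7) = 32 + 4*I*√7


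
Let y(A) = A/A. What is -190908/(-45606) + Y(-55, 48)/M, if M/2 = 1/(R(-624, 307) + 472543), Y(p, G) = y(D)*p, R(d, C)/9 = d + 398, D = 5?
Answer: -196698576359/15202 ≈ -1.2939e+7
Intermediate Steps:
R(d, C) = 3582 + 9*d (R(d, C) = 9*(d + 398) = 9*(398 + d) = 3582 + 9*d)
y(A) = 1
Y(p, G) = p (Y(p, G) = 1*p = p)
M = 2/470509 (M = 2/((3582 + 9*(-624)) + 472543) = 2/((3582 - 5616) + 472543) = 2/(-2034 + 472543) = 2/470509 ≈ 4.2507e-6)
-190908/(-45606) + Y(-55, 48)/M = -190908/(-45606) - 55/2/470509 = -190908*(-1/45606) - 55*470509/2 = 31818/7601 - 25877995/2 = -196698576359/15202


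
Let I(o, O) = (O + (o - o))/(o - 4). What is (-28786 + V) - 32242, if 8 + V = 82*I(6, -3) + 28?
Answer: -61131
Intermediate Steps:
I(o, O) = O/(-4 + o) (I(o, O) = (O + 0)/(-4 + o) = O/(-4 + o))
V = -103 (V = -8 + (82*(-3/(-4 + 6)) + 28) = -8 + (82*(-3/2) + 28) = -8 + (-123 + 28) = -8 - 95 = -103)
(-28786 + V) - 32242 = (-28786 - 103) - 32242 = -28889 - 32242 = -61131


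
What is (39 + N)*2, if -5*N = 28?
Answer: 334/5 ≈ 66.800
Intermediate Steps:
N = -28/5 (N = -⅕*28 = -28/5 ≈ -5.6000)
(39 + N)*2 = (39 - 28/5)*2 = (167/5)*2 = 334/5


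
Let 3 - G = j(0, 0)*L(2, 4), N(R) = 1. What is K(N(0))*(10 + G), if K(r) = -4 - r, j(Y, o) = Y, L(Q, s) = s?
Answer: -65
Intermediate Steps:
G = 3 (G = 3 - 0*4 = 3 - 1*0 = 3 + 0 = 3)
K(N(0))*(10 + G) = (-4 - 1*1)*(10 + 3) = (-4 - 1)*13 = -5*13 = -65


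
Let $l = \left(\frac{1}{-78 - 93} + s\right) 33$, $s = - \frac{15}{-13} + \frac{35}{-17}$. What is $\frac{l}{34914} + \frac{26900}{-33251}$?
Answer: $- \frac{1076683950871}{1329470676378} \approx -0.80986$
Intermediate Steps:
$s = - \frac{200}{221}$ ($s = \left(-15\right) \left(- \frac{1}{13}\right) + 35 \left(- \frac{1}{17}\right) = \frac{15}{13} - \frac{35}{17} = - \frac{200}{221} \approx -0.90498$)
$l = - \frac{378631}{12597}$ ($l = \left(\frac{1}{-78 - 93} - \frac{200}{221}\right) 33 = \left(\frac{1}{-171} - \frac{200}{221}\right) 33 = \left(- \frac{1}{171} - \frac{200}{221}\right) 33 = \left(- \frac{34421}{37791}\right) 33 = - \frac{378631}{12597} \approx -30.057$)
$\frac{l}{34914} + \frac{26900}{-33251} = - \frac{378631}{12597 \cdot 34914} + \frac{26900}{-33251} = \left(- \frac{378631}{12597}\right) \frac{1}{34914} + 26900 \left(- \frac{1}{33251}\right) = - \frac{34421}{39982878} - \frac{26900}{33251} = - \frac{1076683950871}{1329470676378}$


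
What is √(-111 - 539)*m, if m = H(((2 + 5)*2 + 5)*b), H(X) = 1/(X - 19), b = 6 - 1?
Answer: 5*I*√26/76 ≈ 0.33546*I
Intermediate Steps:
b = 5
H(X) = 1/(-19 + X)
m = 1/76 (m = 1/(-19 + ((2 + 5)*2 + 5)*5) = 1/(-19 + (7*2 + 5)*5) = 1/(-19 + (14 + 5)*5) = 1/(-19 + 19*5) = 1/(-19 + 95) = 1/76 ≈ 0.013158)
√(-111 - 539)*m = √(-111 - 539)*(1/76) = √(-650)*(1/76) = (5*I*√26)*(1/76) = 5*I*√26/76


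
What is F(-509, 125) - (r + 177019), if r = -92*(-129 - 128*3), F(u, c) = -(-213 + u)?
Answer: -223493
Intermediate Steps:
F(u, c) = 213 - u
r = 47196 (r = -92*(-129 - 384) = -92*(-513) = 47196)
F(-509, 125) - (r + 177019) = (213 - 1*(-509)) - (47196 + 177019) = (213 + 509) - 1*224215 = 722 - 224215 = -223493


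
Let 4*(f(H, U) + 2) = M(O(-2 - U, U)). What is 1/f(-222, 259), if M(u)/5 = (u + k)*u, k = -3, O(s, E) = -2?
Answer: 2/21 ≈ 0.095238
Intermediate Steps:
M(u) = 5*u*(-3 + u) (M(u) = 5*((u - 3)*u) = 5*((-3 + u)*u) = 5*(u*(-3 + u)) = 5*u*(-3 + u))
f(H, U) = 21/2 (f(H, U) = -2 + (5*(-2)*(-3 - 2))/4 = -2 + (5*(-2)*(-5))/4 = -2 + (1/4)*50 = -2 + 25/2 = 21/2)
1/f(-222, 259) = 1/(21/2) = 2/21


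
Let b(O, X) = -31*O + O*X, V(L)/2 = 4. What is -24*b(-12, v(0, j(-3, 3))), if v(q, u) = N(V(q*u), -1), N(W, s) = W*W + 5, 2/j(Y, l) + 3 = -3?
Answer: 10944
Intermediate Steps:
V(L) = 8 (V(L) = 2*4 = 8)
j(Y, l) = -⅓ (j(Y, l) = 2/(-3 - 3) = 2/(-6) = 2*(-⅙) = -⅓)
N(W, s) = 5 + W² (N(W, s) = W² + 5 = 5 + W²)
v(q, u) = 69 (v(q, u) = 5 + 8² = 5 + 64 = 69)
-24*b(-12, v(0, j(-3, 3))) = -(-288)*(-31 + 69) = -(-288)*38 = -24*(-456) = 10944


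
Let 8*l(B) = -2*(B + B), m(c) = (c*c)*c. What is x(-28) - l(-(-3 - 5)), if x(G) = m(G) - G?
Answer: -21920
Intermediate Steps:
m(c) = c³ (m(c) = c²*c = c³)
l(B) = -B/2 (l(B) = (-2*(B + B))/8 = (-4*B)/8 = -B/2)
x(G) = G³ - G
x(-28) - l(-(-3 - 5)) = ((-28)³ - 1*(-28)) - (-1)*(-(-3 - 5))/2 = (-21952 + 28) - (-1)*(-1*(-8))/2 = -21924 - (-1)*8/2 = -21924 - 1*(-4) = -21924 + 4 = -21920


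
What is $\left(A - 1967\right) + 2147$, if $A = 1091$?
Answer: $1271$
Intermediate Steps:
$\left(A - 1967\right) + 2147 = \left(1091 - 1967\right) + 2147 = -876 + 2147 = 1271$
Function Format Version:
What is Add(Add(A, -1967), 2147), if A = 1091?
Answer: 1271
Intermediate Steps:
Add(Add(A, -1967), 2147) = Add(Add(1091, -1967), 2147) = Add(-876, 2147) = 1271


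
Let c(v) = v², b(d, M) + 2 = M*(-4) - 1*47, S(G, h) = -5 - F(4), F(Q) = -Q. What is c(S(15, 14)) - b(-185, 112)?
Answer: 498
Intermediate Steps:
S(G, h) = -1 (S(G, h) = -5 - (-1)*4 = -5 - 1*(-4) = -5 + 4 = -1)
b(d, M) = -49 - 4*M (b(d, M) = -2 + (M*(-4) - 1*47) = -2 + (-4*M - 47) = -2 + (-47 - 4*M) = -49 - 4*M)
c(S(15, 14)) - b(-185, 112) = (-1)² - (-49 - 4*112) = 1 - (-49 - 448) = 1 - 1*(-497) = 1 + 497 = 498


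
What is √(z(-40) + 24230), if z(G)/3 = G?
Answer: √24110 ≈ 155.27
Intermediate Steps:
z(G) = 3*G
√(z(-40) + 24230) = √(3*(-40) + 24230) = √(-120 + 24230) = √24110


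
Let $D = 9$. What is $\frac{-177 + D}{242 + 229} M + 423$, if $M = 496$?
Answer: $\frac{38635}{157} \approx 246.08$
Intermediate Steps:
$\frac{-177 + D}{242 + 229} M + 423 = \frac{-177 + 9}{242 + 229} \cdot 496 + 423 = - \frac{168}{471} \cdot 496 + 423 = \left(-168\right) \frac{1}{471} \cdot 496 + 423 = \left(- \frac{56}{157}\right) 496 + 423 = - \frac{27776}{157} + 423 = \frac{38635}{157}$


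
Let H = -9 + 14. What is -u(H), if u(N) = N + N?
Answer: -10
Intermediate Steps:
H = 5
u(N) = 2*N
-u(H) = -2*5 = -1*10 = -10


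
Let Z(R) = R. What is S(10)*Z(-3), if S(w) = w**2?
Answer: -300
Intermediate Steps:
S(10)*Z(-3) = 10**2*(-3) = 100*(-3) = -300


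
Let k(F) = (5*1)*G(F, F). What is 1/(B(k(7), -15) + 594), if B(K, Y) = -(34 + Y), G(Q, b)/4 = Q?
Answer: 1/575 ≈ 0.0017391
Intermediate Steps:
G(Q, b) = 4*Q
k(F) = 20*F (k(F) = (5*1)*(4*F) = 5*(4*F) = 20*F)
B(K, Y) = -34 - Y
1/(B(k(7), -15) + 594) = 1/((-34 - 1*(-15)) + 594) = 1/((-34 + 15) + 594) = 1/(-19 + 594) = 1/575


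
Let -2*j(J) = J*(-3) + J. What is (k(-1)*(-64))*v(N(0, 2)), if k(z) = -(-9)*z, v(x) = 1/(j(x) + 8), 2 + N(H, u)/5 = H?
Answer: -288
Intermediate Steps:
N(H, u) = -10 + 5*H
j(J) = J (j(J) = -(J*(-3) + J)/2 = -(-3*J + J)/2 = -(-1)*J = J)
v(x) = 1/(8 + x) (v(x) = 1/(x + 8) = 1/(8 + x))
k(z) = 9*z
(k(-1)*(-64))*v(N(0, 2)) = ((9*(-1))*(-64))/(8 + (-10 + 5*0)) = (-9*(-64))/(8 + (-10 + 0)) = 576/(8 - 10) = 576/(-2) = 576*(-½) = -288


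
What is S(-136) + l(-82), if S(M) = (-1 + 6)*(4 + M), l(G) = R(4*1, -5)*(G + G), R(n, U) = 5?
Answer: -1480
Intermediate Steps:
l(G) = 10*G (l(G) = 5*(G + G) = 5*(2*G) = 10*G)
S(M) = 20 + 5*M (S(M) = 5*(4 + M) = 20 + 5*M)
S(-136) + l(-82) = (20 + 5*(-136)) + 10*(-82) = (20 - 680) - 820 = -660 - 820 = -1480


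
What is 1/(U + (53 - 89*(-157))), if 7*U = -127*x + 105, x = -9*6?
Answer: 7/105145 ≈ 6.6575e-5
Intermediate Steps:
x = -54
U = 6963/7 (U = (-127*(-54) + 105)/7 = (6858 + 105)/7 = (1/7)*6963 = 6963/7 ≈ 994.71)
1/(U + (53 - 89*(-157))) = 1/(6963/7 + (53 - 89*(-157))) = 1/(6963/7 + (53 + 13973)) = 1/(6963/7 + 14026) = 1/(105145/7) = 7/105145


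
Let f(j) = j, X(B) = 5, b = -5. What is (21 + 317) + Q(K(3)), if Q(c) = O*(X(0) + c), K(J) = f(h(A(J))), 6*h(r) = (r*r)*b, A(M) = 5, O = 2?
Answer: 919/3 ≈ 306.33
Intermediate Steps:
h(r) = -5*r²/6 (h(r) = ((r*r)*(-5))/6 = (r²*(-5))/6 = (-5*r²)/6 = -5*r²/6)
K(J) = -125/6 (K(J) = -⅚*5² = -⅚*25 = -125/6)
Q(c) = 10 + 2*c (Q(c) = 2*(5 + c) = 10 + 2*c)
(21 + 317) + Q(K(3)) = (21 + 317) + (10 + 2*(-125/6)) = 338 + (10 - 125/3) = 338 - 95/3 = 919/3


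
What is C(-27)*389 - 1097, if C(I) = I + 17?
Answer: -4987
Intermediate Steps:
C(I) = 17 + I
C(-27)*389 - 1097 = (17 - 27)*389 - 1097 = -10*389 - 1097 = -3890 - 1097 = -4987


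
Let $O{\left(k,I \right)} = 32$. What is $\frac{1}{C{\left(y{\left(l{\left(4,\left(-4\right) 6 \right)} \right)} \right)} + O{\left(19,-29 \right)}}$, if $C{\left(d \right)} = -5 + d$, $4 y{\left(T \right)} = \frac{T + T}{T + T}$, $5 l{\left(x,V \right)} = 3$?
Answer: $\frac{4}{109} \approx 0.036697$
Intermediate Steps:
$l{\left(x,V \right)} = \frac{3}{5}$ ($l{\left(x,V \right)} = \frac{1}{5} \cdot 3 = \frac{3}{5}$)
$y{\left(T \right)} = \frac{1}{4}$ ($y{\left(T \right)} = \frac{\left(T + T\right) \frac{1}{T + T}}{4} = \frac{2 T \frac{1}{2 T}}{4} = \frac{1}{4} \cdot 1 = \frac{1}{4}$)
$\frac{1}{C{\left(y{\left(l{\left(4,\left(-4\right) 6 \right)} \right)} \right)} + O{\left(19,-29 \right)}} = \frac{1}{\left(-5 + \frac{1}{4}\right) + 32} = \frac{1}{- \frac{19}{4} + 32} = \frac{1}{\frac{109}{4}} = \frac{4}{109}$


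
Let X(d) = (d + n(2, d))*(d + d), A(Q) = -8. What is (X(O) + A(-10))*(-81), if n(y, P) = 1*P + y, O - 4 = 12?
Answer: -87480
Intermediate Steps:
O = 16 (O = 4 + 12 = 16)
n(y, P) = P + y
X(d) = 2*d*(2 + 2*d) (X(d) = (d + (d + 2))*(d + d) = (d + (2 + d))*(2*d) = (2 + 2*d)*(2*d) = 2*d*(2 + 2*d))
(X(O) + A(-10))*(-81) = (4*16*(1 + 16) - 8)*(-81) = (4*16*17 - 8)*(-81) = (1088 - 8)*(-81) = 1080*(-81) = -87480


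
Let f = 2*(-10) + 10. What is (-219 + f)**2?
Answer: 52441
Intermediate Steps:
f = -10 (f = -20 + 10 = -10)
(-219 + f)**2 = (-219 - 10)**2 = (-229)**2 = 52441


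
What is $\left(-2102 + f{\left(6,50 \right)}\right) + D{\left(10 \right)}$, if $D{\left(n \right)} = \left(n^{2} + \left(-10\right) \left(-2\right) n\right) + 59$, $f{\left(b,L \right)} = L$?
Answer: $-1693$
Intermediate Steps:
$D{\left(n \right)} = 59 + n^{2} + 20 n$ ($D{\left(n \right)} = \left(n^{2} + 20 n\right) + 59 = 59 + n^{2} + 20 n$)
$\left(-2102 + f{\left(6,50 \right)}\right) + D{\left(10 \right)} = \left(-2102 + 50\right) + \left(59 + 10^{2} + 20 \cdot 10\right) = -2052 + \left(59 + 100 + 200\right) = -2052 + 359 = -1693$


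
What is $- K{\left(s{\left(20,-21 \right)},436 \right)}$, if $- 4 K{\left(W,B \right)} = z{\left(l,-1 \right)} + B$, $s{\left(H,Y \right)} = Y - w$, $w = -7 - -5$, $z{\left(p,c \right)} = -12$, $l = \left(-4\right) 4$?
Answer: $106$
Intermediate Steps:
$l = -16$
$w = -2$ ($w = -7 + 5 = -2$)
$s{\left(H,Y \right)} = 2 + Y$ ($s{\left(H,Y \right)} = Y - -2 = Y + 2 = 2 + Y$)
$K{\left(W,B \right)} = 3 - \frac{B}{4}$ ($K{\left(W,B \right)} = - \frac{-12 + B}{4} = 3 - \frac{B}{4}$)
$- K{\left(s{\left(20,-21 \right)},436 \right)} = - (3 - 109) = \left(-1\right) \left(-106\right) = 106$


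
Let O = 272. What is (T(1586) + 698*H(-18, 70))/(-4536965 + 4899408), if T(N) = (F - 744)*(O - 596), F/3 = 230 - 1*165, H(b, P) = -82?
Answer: 120640/362443 ≈ 0.33285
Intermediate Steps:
F = 195 (F = 3*(230 - 1*165) = 3*(230 - 165) = 3*65 = 195)
T(N) = 177876 (T(N) = (195 - 744)*(272 - 596) = -549*(-324) = 177876)
(T(1586) + 698*H(-18, 70))/(-4536965 + 4899408) = (177876 + 698*(-82))/(-4536965 + 4899408) = (177876 - 57236)/362443 = 120640*(1/362443) = 120640/362443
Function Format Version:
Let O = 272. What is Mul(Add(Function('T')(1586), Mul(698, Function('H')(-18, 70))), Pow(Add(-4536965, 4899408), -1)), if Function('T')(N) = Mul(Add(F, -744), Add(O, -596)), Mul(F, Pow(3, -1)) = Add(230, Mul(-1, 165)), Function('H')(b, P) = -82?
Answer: Rational(120640, 362443) ≈ 0.33285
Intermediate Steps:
F = 195 (F = Mul(3, Add(230, Mul(-1, 165))) = Mul(3, Add(230, -165)) = Mul(3, 65) = 195)
Function('T')(N) = 177876 (Function('T')(N) = Mul(Add(195, -744), Add(272, -596)) = Mul(-549, -324) = 177876)
Mul(Add(Function('T')(1586), Mul(698, Function('H')(-18, 70))), Pow(Add(-4536965, 4899408), -1)) = Mul(Add(177876, Mul(698, -82)), Pow(Add(-4536965, 4899408), -1)) = Mul(Add(177876, -57236), Pow(362443, -1)) = Mul(120640, Rational(1, 362443)) = Rational(120640, 362443)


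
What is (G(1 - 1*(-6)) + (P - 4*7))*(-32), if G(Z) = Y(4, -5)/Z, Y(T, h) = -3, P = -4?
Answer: 7264/7 ≈ 1037.7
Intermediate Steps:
G(Z) = -3/Z
(G(1 - 1*(-6)) + (P - 4*7))*(-32) = (-3/(1 - 1*(-6)) + (-4 - 4*7))*(-32) = (-3/(1 + 6) + (-4 - 28))*(-32) = (-3/7 - 32)*(-32) = -227/7*(-32) = 7264/7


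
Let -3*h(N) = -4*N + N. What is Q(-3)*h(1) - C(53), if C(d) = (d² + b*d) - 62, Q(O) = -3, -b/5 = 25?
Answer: 3875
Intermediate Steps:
b = -125 (b = -5*25 = -125)
C(d) = -62 + d² - 125*d (C(d) = (d² - 125*d) - 62 = -62 + d² - 125*d)
h(N) = N (h(N) = -(-4*N + N)/3 = -(-1)*N = N)
Q(-3)*h(1) - C(53) = -3*1 - (-62 + 53² - 125*53) = -3 - (-62 + 2809 - 6625) = -3 - 1*(-3878) = -3 + 3878 = 3875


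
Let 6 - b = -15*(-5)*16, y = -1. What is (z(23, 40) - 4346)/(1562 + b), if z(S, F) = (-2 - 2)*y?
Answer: -2171/184 ≈ -11.799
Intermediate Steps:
z(S, F) = 4 (z(S, F) = (-2 - 2)*(-1) = -4*(-1) = 4)
b = -1194 (b = 6 - (-15*(-5))*16 = 6 - 75*16 = 6 - 1*1200 = 6 - 1200 = -1194)
(z(23, 40) - 4346)/(1562 + b) = (4 - 4346)/(1562 - 1194) = -4342/368 = -4342*1/368 = -2171/184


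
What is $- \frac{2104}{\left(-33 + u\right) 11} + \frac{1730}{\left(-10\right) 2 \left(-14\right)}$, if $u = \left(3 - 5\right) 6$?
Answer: $\frac{144547}{13860} \approx 10.429$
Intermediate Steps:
$u = -12$ ($u = \left(-2\right) 6 = -12$)
$- \frac{2104}{\left(-33 + u\right) 11} + \frac{1730}{\left(-10\right) 2 \left(-14\right)} = - \frac{2104}{\left(-33 - 12\right) 11} + \frac{1730}{\left(-10\right) 2 \left(-14\right)} = - \frac{2104}{\left(-45\right) 11} + \frac{1730}{\left(-20\right) \left(-14\right)} = - \frac{2104}{-495} + \frac{1730}{280} = \left(-2104\right) \left(- \frac{1}{495}\right) + 1730 \cdot \frac{1}{280} = \frac{2104}{495} + \frac{173}{28} = \frac{144547}{13860}$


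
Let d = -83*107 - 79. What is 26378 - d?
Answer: 35338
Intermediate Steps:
d = -8960 (d = -8881 - 79 = -8960)
26378 - d = 26378 - 1*(-8960) = 26378 + 8960 = 35338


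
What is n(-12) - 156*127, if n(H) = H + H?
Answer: -19836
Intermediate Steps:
n(H) = 2*H
n(-12) - 156*127 = 2*(-12) - 156*127 = -24 - 19812 = -19836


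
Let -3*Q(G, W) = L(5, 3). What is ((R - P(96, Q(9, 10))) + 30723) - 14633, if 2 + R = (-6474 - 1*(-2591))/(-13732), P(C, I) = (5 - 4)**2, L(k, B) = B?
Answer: 220910567/13732 ≈ 16087.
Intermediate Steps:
Q(G, W) = -1 (Q(G, W) = -1/3*3 = -1)
P(C, I) = 1 (P(C, I) = 1**2 = 1)
R = -23581/13732 (R = -2 + (-6474 - 1*(-2591))/(-13732) = -2 + (-6474 + 2591)*(-1/13732) = -2 - 3883*(-1/13732) = -2 + 3883/13732 = -23581/13732 ≈ -1.7172)
((R - P(96, Q(9, 10))) + 30723) - 14633 = ((-23581/13732 - 1*1) + 30723) - 14633 = ((-23581/13732 - 1) + 30723) - 14633 = (-37313/13732 + 30723) - 14633 = 421850923/13732 - 14633 = 220910567/13732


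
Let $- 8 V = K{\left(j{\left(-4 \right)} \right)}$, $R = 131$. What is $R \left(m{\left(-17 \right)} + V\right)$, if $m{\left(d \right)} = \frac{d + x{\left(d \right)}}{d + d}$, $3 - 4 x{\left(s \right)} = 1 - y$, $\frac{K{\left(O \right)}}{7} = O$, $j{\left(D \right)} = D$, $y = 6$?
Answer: $\frac{8777}{17} \approx 516.29$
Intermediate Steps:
$K{\left(O \right)} = 7 O$
$V = \frac{7}{2}$ ($V = - \frac{7 \left(-4\right)}{8} = \left(- \frac{1}{8}\right) \left(-28\right) = \frac{7}{2} \approx 3.5$)
$x{\left(s \right)} = 2$ ($x{\left(s \right)} = \frac{3}{4} - \frac{1 - 6}{4} = \frac{3}{4} - - \frac{5}{4} = \frac{3}{4} + \frac{5}{4} = 2$)
$m{\left(d \right)} = \frac{2 + d}{2 d}$ ($m{\left(d \right)} = \frac{d + 2}{d + d} = \frac{2 + d}{2 d}$)
$R \left(m{\left(-17 \right)} + V\right) = 131 \left(\frac{2 - 17}{2 \left(-17\right)} + \frac{7}{2}\right) = 131 \left(\frac{1}{2} \left(- \frac{1}{17}\right) \left(-15\right) + \frac{7}{2}\right) = 131 \left(\frac{15}{34} + \frac{7}{2}\right) = 131 \cdot \frac{67}{17} = \frac{8777}{17}$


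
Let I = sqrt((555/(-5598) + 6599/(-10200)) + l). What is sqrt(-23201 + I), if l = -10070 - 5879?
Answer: sqrt(-583670621852100 + 79305*I*sqrt(1604999478732258))/158610 ≈ 0.41456 + 152.32*I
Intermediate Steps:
l = -15949
I = I*sqrt(1604999478732258)/317220 (I = sqrt((555/(-5598) + 6599/(-10200)) - 15949) = sqrt((555*(-1/5598) + 6599*(-1/10200)) - 15949) = sqrt((-185/1866 - 6599/10200) - 15949) = sqrt(-2366789/3172200 - 15949) = sqrt(-50595784589/3172200) = I*sqrt(1604999478732258)/317220 ≈ 126.29*I)
sqrt(-23201 + I) = sqrt(-23201 + I*sqrt(1604999478732258)/317220)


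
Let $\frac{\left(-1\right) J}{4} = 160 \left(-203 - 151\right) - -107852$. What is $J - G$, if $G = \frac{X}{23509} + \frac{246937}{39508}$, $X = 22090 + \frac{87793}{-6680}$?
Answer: $- \frac{317747865762752569}{1551085265240} \approx -2.0486 \cdot 10^{5}$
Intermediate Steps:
$X = \frac{147473407}{6680}$ ($X = 22090 + 87793 \left(- \frac{1}{6680}\right) = 22090 - \frac{87793}{6680} = \frac{147473407}{6680} \approx 22077.0$)
$J = -204848$ ($J = - 4 \left(160 \left(-203 - 151\right) - -107852\right) = - 4 \left(160 \left(-354\right) + 107852\right) = - 4 \left(-56640 + 107852\right) = \left(-4\right) 51212 = -204848$)
$G = \frac{11151348869049}{1551085265240}$ ($G = \frac{147473407}{6680 \cdot 23509} + \frac{246937}{39508} = \frac{147473407}{6680} \cdot \frac{1}{23509} + 246937 \cdot \frac{1}{39508} = \frac{147473407}{157040120} + \frac{246937}{39508} = \frac{11151348869049}{1551085265240} \approx 7.1894$)
$J - G = -204848 - \frac{11151348869049}{1551085265240} = - \frac{317747865762752569}{1551085265240}$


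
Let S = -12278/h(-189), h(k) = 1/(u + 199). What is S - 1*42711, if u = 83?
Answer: -3505107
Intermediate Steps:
h(k) = 1/282 (h(k) = 1/(83 + 199) = 1/282)
S = -3462396 (S = -12278/1/282 = -12278*282 = -3462396)
S - 1*42711 = -3462396 - 1*42711 = -3462396 - 42711 = -3505107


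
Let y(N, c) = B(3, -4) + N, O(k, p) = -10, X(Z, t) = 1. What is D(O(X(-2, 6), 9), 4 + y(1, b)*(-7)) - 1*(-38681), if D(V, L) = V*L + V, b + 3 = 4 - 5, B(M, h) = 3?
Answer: 38911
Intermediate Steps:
b = -4 (b = -3 + (4 - 5) = -3 - 1 = -4)
y(N, c) = 3 + N
D(V, L) = V + L*V (D(V, L) = L*V + V = V + L*V)
D(O(X(-2, 6), 9), 4 + y(1, b)*(-7)) - 1*(-38681) = -10*(1 + (4 + (3 + 1)*(-7))) - 1*(-38681) = -10*(1 + (4 + 4*(-7))) + 38681 = -10*(1 + (4 - 28)) + 38681 = -10*(1 - 24) + 38681 = -10*(-23) + 38681 = 230 + 38681 = 38911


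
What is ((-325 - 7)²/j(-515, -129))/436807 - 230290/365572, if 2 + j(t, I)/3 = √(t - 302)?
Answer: -123919692591073/196651349195826 - 110224*I*√817/1075855641 ≈ -0.63015 - 0.0029284*I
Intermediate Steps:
j(t, I) = -6 + 3*√(-302 + t) (j(t, I) = -6 + 3*√(t - 302) = -6 + 3*√(-302 + t))
((-325 - 7)²/j(-515, -129))/436807 - 230290/365572 = ((-325 - 7)²/(-6 + 3*√(-302 - 515)))/436807 - 230290/365572 = ((-332)²/(-6 + 3*√(-817)))*(1/436807) - 230290*1/365572 = (110224/(-6 + 3*(I*√817)))*(1/436807) - 115145/182786 = (110224/(-6 + 3*I*√817))*(1/436807) - 115145/182786 = 110224/(436807*(-6 + 3*I*√817)) - 115145/182786 = -115145/182786 + 110224/(436807*(-6 + 3*I*√817))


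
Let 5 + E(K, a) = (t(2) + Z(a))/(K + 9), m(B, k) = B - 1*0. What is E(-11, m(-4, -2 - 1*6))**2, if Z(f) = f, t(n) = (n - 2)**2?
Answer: 9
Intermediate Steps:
t(n) = (-2 + n)**2
m(B, k) = B (m(B, k) = B + 0 = B)
E(K, a) = -5 + a/(9 + K) (E(K, a) = -5 + ((-2 + 2)**2 + a)/(K + 9) = -5 + (0**2 + a)/(9 + K) = -5 + (0 + a)/(9 + K) = -5 + a/(9 + K))
E(-11, m(-4, -2 - 1*6))**2 = ((-45 - 4 - 5*(-11))/(9 - 11))**2 = ((-45 - 4 + 55)/(-2))**2 = (-1/2*6)**2 = (-3)**2 = 9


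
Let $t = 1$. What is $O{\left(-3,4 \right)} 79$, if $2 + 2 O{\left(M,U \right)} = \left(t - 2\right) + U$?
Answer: $\frac{79}{2} \approx 39.5$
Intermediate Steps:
$O{\left(M,U \right)} = - \frac{3}{2} + \frac{U}{2}$ ($O{\left(M,U \right)} = -1 + \frac{\left(1 - 2\right) + U}{2} = -1 + \frac{-1 + U}{2} = -1 + \left(- \frac{1}{2} + \frac{U}{2}\right) = - \frac{3}{2} + \frac{U}{2}$)
$O{\left(-3,4 \right)} 79 = \left(- \frac{3}{2} + \frac{1}{2} \cdot 4\right) 79 = \left(- \frac{3}{2} + 2\right) 79 = \frac{1}{2} \cdot 79 = \frac{79}{2}$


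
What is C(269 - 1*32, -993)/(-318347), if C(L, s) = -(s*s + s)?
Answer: 985056/318347 ≈ 3.0943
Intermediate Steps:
C(L, s) = -s - s² (C(L, s) = -(s² + s) = -(s + s²) = -s - s²)
C(269 - 1*32, -993)/(-318347) = -1*(-993)*(1 - 993)/(-318347) = -1*(-993)*(-992)*(-1/318347) = -985056*(-1/318347) = 985056/318347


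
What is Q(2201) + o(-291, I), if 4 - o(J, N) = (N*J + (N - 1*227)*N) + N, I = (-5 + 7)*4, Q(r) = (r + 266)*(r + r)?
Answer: 10863810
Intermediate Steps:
Q(r) = 2*r*(266 + r) (Q(r) = (266 + r)*(2*r) = 2*r*(266 + r))
I = 8 (I = 2*4 = 8)
o(J, N) = 4 - N - J*N - N*(-227 + N) (o(J, N) = 4 - ((N*J + (N - 1*227)*N) + N) = 4 - ((J*N + (N - 227)*N) + N) = 4 - ((J*N + (-227 + N)*N) + N) = 4 - ((J*N + N*(-227 + N)) + N) = 4 - (N + J*N + N*(-227 + N)) = 4 + (-N - J*N - N*(-227 + N)) = 4 - N - J*N - N*(-227 + N))
Q(2201) + o(-291, I) = 2*2201*(266 + 2201) + (4 - 1*8² + 226*8 - 1*(-291)*8) = 2*2201*2467 + (4 - 1*64 + 1808 + 2328) = 10859734 + (4 - 64 + 1808 + 2328) = 10859734 + 4076 = 10863810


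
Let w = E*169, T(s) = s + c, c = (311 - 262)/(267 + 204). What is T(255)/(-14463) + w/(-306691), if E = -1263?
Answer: 1417166395217/2089201480443 ≈ 0.67833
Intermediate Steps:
c = 49/471 ≈ 0.10403
T(s) = 49/471 + s (T(s) = s + 49/471 = 49/471 + s)
w = -213447 (w = -1263*169 = -213447)
T(255)/(-14463) + w/(-306691) = (49/471 + 255)/(-14463) - 213447/(-306691) = (120154/471)*(-1/14463) - 213447*(-1/306691) = -120154/6812073 + 213447/306691 = 1417166395217/2089201480443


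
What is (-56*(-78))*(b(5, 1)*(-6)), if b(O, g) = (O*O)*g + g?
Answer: -681408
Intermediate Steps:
b(O, g) = g + g*O**2 (b(O, g) = O**2*g + g = g*O**2 + g = g + g*O**2)
(-56*(-78))*(b(5, 1)*(-6)) = (-56*(-78))*((1*(1 + 5**2))*(-6)) = 4368*((1*(1 + 25))*(-6)) = 4368*((1*26)*(-6)) = 4368*(26*(-6)) = 4368*(-156) = -681408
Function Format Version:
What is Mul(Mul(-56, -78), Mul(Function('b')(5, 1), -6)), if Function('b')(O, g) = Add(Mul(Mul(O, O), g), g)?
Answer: -681408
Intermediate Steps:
Function('b')(O, g) = Add(g, Mul(g, Pow(O, 2))) (Function('b')(O, g) = Add(Mul(Pow(O, 2), g), g) = Add(Mul(g, Pow(O, 2)), g) = Add(g, Mul(g, Pow(O, 2))))
Mul(Mul(-56, -78), Mul(Function('b')(5, 1), -6)) = Mul(Mul(-56, -78), Mul(Mul(1, Add(1, Pow(5, 2))), -6)) = Mul(4368, Mul(Mul(1, Add(1, 25)), -6)) = Mul(4368, Mul(Mul(1, 26), -6)) = Mul(4368, Mul(26, -6)) = Mul(4368, -156) = -681408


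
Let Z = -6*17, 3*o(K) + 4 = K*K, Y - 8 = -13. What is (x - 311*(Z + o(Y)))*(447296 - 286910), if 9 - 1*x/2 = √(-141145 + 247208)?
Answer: 4741491318 - 5453124*√367 ≈ 4.6370e+9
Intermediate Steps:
Y = -5 (Y = 8 - 13 = -5)
x = 18 - 34*√367 (x = 18 - 2*√(-141145 + 247208) = 18 - 34*√367 ≈ -633.35)
o(K) = -4/3 + K²/3 (o(K) = -4/3 + (K*K)/3 = -4/3 + K²/3)
Z = -102
(x - 311*(Z + o(Y)))*(447296 - 286910) = ((18 - 34*√367) - 311*(-102 + (-4/3 + (⅓)*(-5)²)))*(447296 - 286910) = ((18 - 34*√367) - 311*(-102 + (-4/3 + (⅓)*25)))*160386 = ((18 - 34*√367) - 311*(-102 + (-4/3 + 25/3)))*160386 = ((18 - 34*√367) - 311*(-102 + 7))*160386 = ((18 - 34*√367) - 311*(-95))*160386 = ((18 - 34*√367) + 29545)*160386 = (29563 - 34*√367)*160386 = 4741491318 - 5453124*√367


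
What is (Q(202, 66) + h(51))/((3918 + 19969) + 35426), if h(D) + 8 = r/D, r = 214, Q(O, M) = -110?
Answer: -5804/3024963 ≈ -0.0019187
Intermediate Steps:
h(D) = -8 + 214/D
(Q(202, 66) + h(51))/((3918 + 19969) + 35426) = (-110 + (-8 + 214/51))/((3918 + 19969) + 35426) = (-110 + (-8 + 214*(1/51)))/(23887 + 35426) = (-110 + (-8 + 214/51))/59313 = (-110 - 194/51)*(1/59313) = -5804/51*1/59313 = -5804/3024963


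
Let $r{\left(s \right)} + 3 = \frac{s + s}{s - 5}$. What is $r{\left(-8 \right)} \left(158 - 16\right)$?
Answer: $- \frac{3266}{13} \approx -251.23$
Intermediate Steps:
$r{\left(s \right)} = -3 + \frac{2 s}{-5 + s}$ ($r{\left(s \right)} = -3 + \frac{s + s}{s - 5} = -3 + \frac{2 s}{-5 + s}$)
$r{\left(-8 \right)} \left(158 - 16\right) = \frac{15 - -8}{-5 - 8} \left(158 - 16\right) = \frac{15 + 8}{-13} \cdot 142 = \left(- \frac{1}{13}\right) 23 \cdot 142 = \left(- \frac{23}{13}\right) 142 = - \frac{3266}{13}$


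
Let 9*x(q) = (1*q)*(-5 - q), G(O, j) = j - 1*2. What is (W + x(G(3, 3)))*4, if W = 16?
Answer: 184/3 ≈ 61.333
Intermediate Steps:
G(O, j) = -2 + j (G(O, j) = j - 2 = -2 + j)
x(q) = q*(-5 - q)/9 (x(q) = ((1*q)*(-5 - q))/9 = (q*(-5 - q))/9 = q*(-5 - q)/9)
(W + x(G(3, 3)))*4 = (16 - (-2 + 3)*(5 + (-2 + 3))/9)*4 = (16 - ⅑*1*(5 + 1))*4 = (16 - ⅑*1*6)*4 = (16 - ⅔)*4 = (46/3)*4 = 184/3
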